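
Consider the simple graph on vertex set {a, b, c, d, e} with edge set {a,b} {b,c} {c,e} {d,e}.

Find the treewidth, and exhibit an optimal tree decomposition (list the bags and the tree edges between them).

Each bag holds 2 vertices, so the decomposition has width 1, which upper-bounds the treewidth. G has an edge, so its treewidth is at least 1. Therefore the treewidth is 1.

Treewidth 1.
One such decomposition:
Bags: B1 = {a, b}  B2 = {b, c}  B3 = {c, e}  B4 = {d, e}
Tree: B1–B2, B2–B3, B3–B4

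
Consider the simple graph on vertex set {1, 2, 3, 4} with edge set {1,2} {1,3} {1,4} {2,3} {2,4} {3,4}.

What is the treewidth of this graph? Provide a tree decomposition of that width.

Treewidth 3.
Bags: B1 = {1, 2, 3, 4}
Tree: (single bag)

With just one bag of size 4, the width is 4 − 1 = 3, so tw(G) ≤ 3. For the lower bound, the 4 vertices {1, 2, 3, 4} are pairwise adjacent, and any tree decomposition puts a clique entirely inside one bag — forcing width ≥ 3. Combining the bounds, tw(G) = 3.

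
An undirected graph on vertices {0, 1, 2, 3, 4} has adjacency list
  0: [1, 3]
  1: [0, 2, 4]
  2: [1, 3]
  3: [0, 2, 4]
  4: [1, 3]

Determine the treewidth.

A width-2 tree decomposition is:
Bags: B1 = {1, 3, 4}  B2 = {1, 2, 3}  B3 = {0, 1, 3}
Tree: B1–B2, B2–B3
Each bag holds 3 vertices, so the decomposition has width 2, which upper-bounds the treewidth. Since 4–1–2–3–4 is a cycle in G, G is not acyclic. Forests are exactly the graphs of treewidth ≤ 1, so tw(G) ≥ 2. Therefore the treewidth is 2.

2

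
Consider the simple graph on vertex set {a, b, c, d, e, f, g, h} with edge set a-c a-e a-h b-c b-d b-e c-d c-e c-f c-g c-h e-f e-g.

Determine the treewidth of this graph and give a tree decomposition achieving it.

Treewidth 2.
One optimal decomposition is:
Bags: B1 = {b, c, e}  B2 = {c, e, g}  B3 = {b, c, d}  B4 = {c, e, f}  B5 = {a, c, e}  B6 = {a, c, h}
Tree: B1–B2, B1–B3, B1–B4, B2–B5, B5–B6

The largest bag has 3 vertices, giving width 2; this decomposition certifies tw(G) ≤ 2. On the other hand G contains the 3-clique {b, c, d}. A clique must lie in a single bag of any decomposition, so no decomposition can have width below 2. Combining the bounds, tw(G) = 2.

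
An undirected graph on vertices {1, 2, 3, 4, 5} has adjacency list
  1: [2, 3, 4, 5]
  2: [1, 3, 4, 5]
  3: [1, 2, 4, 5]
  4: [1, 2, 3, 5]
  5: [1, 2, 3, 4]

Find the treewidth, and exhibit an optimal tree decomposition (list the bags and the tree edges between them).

With just one bag of size 5, the width is 5 − 1 = 4, so tw(G) ≤ 4. On the other hand G contains the 5-clique {1, 2, 3, 4, 5}. A clique must lie in a single bag of any decomposition, so no decomposition can have width below 4. Combining the bounds, tw(G) = 4.

Treewidth 4.
Bags: B1 = {1, 2, 3, 4, 5}
Tree: (single bag)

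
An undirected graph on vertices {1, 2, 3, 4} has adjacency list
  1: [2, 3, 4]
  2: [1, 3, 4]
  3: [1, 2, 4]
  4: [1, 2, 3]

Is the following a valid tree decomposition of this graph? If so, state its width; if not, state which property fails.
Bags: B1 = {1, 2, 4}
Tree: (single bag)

No — vertex 3 appears in no bag.

A tree decomposition must satisfy three properties: every vertex lies in some bag; for every edge, both endpoints lie together in some bag; and for every vertex, the bags containing it form a connected subtree. Here vertex 3 appears in no bag, so the decomposition is invalid.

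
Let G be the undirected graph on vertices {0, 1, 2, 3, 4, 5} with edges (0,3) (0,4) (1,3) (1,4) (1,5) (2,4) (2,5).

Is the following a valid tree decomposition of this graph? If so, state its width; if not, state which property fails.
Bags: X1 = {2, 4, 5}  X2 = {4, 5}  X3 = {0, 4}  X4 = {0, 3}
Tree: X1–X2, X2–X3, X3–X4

A tree decomposition must satisfy three properties: every vertex lies in some bag; for every edge, both endpoints lie together in some bag; and for every vertex, the bags containing it form a connected subtree. Here vertex 1 appears in no bag, so the decomposition is invalid.

No — vertex 1 appears in no bag.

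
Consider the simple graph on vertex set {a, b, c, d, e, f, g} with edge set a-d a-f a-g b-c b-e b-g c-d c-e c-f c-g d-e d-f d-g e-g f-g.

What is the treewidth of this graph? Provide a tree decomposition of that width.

Treewidth 3.
Bags: B1 = {c, d, f, g}  B2 = {c, d, e, g}  B3 = {b, c, e, g}  B4 = {a, d, f, g}
Tree: B1–B2, B2–B3, B1–B4

Every bag has size at most 4, so the width is 4 − 1 = 3 and tw(G) ≤ 3. Conversely, {c, d, e, g} is a clique of size 4, and the vertices of any clique must share a bag in every tree decomposition; so some bag has ≥ 4 vertices and tw(G) ≥ 3. Therefore the treewidth is 3.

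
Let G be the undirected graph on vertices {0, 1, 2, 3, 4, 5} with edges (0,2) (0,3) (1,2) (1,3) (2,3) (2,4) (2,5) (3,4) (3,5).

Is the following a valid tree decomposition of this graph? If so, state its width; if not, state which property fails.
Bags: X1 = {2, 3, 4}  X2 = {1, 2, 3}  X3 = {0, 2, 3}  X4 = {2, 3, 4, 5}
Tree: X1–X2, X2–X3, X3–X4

No — bags containing vertex 4 are not connected in the tree.

A tree decomposition must satisfy three properties: every vertex lies in some bag; for every edge, both endpoints lie together in some bag; and for every vertex, the bags containing it form a connected subtree. Here bags containing vertex 4 are not connected in the tree, so the decomposition is invalid.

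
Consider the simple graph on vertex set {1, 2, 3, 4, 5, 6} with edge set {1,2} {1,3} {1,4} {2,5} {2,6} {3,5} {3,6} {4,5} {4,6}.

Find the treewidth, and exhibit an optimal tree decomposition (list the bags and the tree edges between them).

Treewidth 3.
One such decomposition:
Bags: B1 = {1, 2, 3, 4}  B2 = {2, 3, 4, 5}  B3 = {2, 3, 4, 6}
Tree: B1–B2, B2–B3

The largest bag has 4 vertices, giving width 3; this decomposition certifies tw(G) ≤ 3. For the lower bound: the 4 vertex sets {1,2}, {3,5}, {4}, {6} are disjoint, each induces a connected subgraph, and every pair is joined by at least one edge of G. Contracting each set to a single vertex therefore yields K_{4} as a minor, and since treewidth is minor-monotone, tw(G) ≥ tw(K_{4}) = 3. Hence tw(G) = 3 exactly.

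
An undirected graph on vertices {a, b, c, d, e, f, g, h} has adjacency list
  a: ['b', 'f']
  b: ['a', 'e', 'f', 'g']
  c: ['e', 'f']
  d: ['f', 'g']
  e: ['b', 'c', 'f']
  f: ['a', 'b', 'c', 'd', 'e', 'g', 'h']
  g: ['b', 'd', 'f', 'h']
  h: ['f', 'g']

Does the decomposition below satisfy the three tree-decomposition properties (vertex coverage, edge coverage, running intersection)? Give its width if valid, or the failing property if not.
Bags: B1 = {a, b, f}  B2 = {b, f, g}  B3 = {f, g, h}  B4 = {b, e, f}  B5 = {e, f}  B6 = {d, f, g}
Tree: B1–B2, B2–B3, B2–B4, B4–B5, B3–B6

No — vertex c appears in no bag.

A tree decomposition must satisfy three properties: every vertex lies in some bag; for every edge, both endpoints lie together in some bag; and for every vertex, the bags containing it form a connected subtree. Here vertex c appears in no bag, so the decomposition is invalid.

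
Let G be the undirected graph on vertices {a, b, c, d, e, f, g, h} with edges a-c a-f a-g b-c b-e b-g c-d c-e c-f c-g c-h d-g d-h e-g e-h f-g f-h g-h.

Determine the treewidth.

3

A width-3 tree decomposition is:
Bags: B1 = {c, f, g, h}  B2 = {c, e, g, h}  B3 = {b, c, e, g}  B4 = {c, d, g, h}  B5 = {a, c, f, g}
Tree: B1–B2, B2–B3, B1–B4, B1–B5
The largest bag has 4 vertices, giving width 3; this decomposition certifies tw(G) ≤ 3. For the lower bound, the 4 vertices {c, d, g, h} are pairwise adjacent, and any tree decomposition puts a clique entirely inside one bag — forcing width ≥ 3. Combining the bounds, tw(G) = 3.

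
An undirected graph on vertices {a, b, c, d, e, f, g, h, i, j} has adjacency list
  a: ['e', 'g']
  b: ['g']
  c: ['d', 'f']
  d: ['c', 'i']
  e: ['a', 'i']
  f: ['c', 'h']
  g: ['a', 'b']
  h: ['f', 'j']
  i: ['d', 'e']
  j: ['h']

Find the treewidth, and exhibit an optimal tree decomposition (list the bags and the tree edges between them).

Each bag holds 2 vertices, so the decomposition has width 1, which upper-bounds the treewidth. Since G has at least one edge (e.g. j–h), it is not an edgeless graph, so tw(G) ≥ 1. Therefore the treewidth is 1.

Treewidth 1.
One optimal decomposition is:
Bags: B1 = {h, j}  B2 = {f, h}  B3 = {c, f}  B4 = {c, d}  B5 = {d, i}  B6 = {e, i}  B7 = {a, e}  B8 = {a, g}  B9 = {b, g}
Tree: B1–B2, B2–B3, B3–B4, B4–B5, B5–B6, B6–B7, B7–B8, B8–B9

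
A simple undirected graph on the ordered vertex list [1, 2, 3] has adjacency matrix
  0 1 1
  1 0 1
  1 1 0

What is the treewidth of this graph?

A width-2 tree decomposition is:
Bags: B1 = {1, 2, 3}
Tree: (single bag)
With just one bag of size 3, the width is 3 − 1 = 2, so tw(G) ≤ 2. On the other hand G contains the 3-clique {1, 2, 3}. A clique must lie in a single bag of any decomposition, so no decomposition can have width below 2. The upper and lower bounds meet at 2, so that is the treewidth.

2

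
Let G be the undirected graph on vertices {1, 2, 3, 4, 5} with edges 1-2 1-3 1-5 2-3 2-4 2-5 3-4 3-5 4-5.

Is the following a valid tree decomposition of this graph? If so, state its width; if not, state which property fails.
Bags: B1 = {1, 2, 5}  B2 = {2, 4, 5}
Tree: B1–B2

No — vertex 3 appears in no bag.

A tree decomposition must satisfy three properties: every vertex lies in some bag; for every edge, both endpoints lie together in some bag; and for every vertex, the bags containing it form a connected subtree. Here vertex 3 appears in no bag, so the decomposition is invalid.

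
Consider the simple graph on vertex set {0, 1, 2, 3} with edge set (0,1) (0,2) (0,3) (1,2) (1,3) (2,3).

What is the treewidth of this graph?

3

A width-3 tree decomposition is:
Bags: B1 = {0, 1, 2, 3}
Tree: (single bag)
A single bag containing all 4 vertices is trivially a valid decomposition of width 3. On the other hand G contains the 4-clique {0, 1, 2, 3}. A clique must lie in a single bag of any decomposition, so no decomposition can have width below 3. Combining the bounds, tw(G) = 3.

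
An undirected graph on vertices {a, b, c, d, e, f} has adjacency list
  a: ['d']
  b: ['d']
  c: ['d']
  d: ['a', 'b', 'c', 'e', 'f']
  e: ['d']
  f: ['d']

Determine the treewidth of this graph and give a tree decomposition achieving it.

Treewidth 1.
Bags: B1 = {b, d}  B2 = {c, d}  B3 = {a, d}  B4 = {d, f}  B5 = {d, e}
Tree: B1–B2, B2–B3, B3–B4, B3–B5

Each bag holds 2 vertices, so the decomposition has width 1, which upper-bounds the treewidth. Any graph with an edge has treewidth ≥ 1, and G has the edge b–d. Therefore the treewidth is 1.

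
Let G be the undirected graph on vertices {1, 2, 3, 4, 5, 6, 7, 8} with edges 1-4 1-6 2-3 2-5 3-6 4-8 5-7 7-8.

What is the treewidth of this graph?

2

A width-2 tree decomposition is:
Bags: B1 = {2, 5, 7}  B2 = {2, 7, 8}  B3 = {2, 4, 8}  B4 = {1, 2, 4}  B5 = {1, 2, 6}  B6 = {2, 3, 6}
Tree: B1–B2, B2–B3, B3–B4, B4–B5, B5–B6
Every bag has size at most 3, so the width is 3 − 1 = 2 and tw(G) ≤ 2. The edges 2–5–7–8–4–1–6–3–2 form a cycle, so G is not a tree and its treewidth is at least 2. Hence tw(G) = 2 exactly.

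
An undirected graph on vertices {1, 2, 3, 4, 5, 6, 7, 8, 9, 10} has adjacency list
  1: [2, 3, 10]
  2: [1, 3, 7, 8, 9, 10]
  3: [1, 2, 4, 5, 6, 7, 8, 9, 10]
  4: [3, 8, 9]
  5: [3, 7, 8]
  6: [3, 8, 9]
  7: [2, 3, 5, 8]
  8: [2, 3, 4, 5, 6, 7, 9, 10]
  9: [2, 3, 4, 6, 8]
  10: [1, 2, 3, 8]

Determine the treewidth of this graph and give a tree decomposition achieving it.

The largest bag has 4 vertices, giving width 3; this decomposition certifies tw(G) ≤ 3. On the other hand G contains the 4-clique {2, 3, 8, 9}. A clique must lie in a single bag of any decomposition, so no decomposition can have width below 3. Hence tw(G) = 3 exactly.

Treewidth 3.
One optimal decomposition is:
Bags: B1 = {2, 3, 8, 10}  B2 = {2, 3, 7, 8}  B3 = {1, 2, 3, 10}  B4 = {2, 3, 8, 9}  B5 = {3, 6, 8, 9}  B6 = {3, 4, 8, 9}  B7 = {3, 5, 7, 8}
Tree: B1–B2, B1–B3, B1–B4, B4–B5, B4–B6, B2–B7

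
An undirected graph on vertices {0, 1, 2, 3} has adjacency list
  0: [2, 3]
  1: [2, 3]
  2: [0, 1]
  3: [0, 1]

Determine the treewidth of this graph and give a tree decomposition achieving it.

Treewidth 2.
One such decomposition:
Bags: B1 = {1, 2, 3}  B2 = {0, 2, 3}
Tree: B1–B2

The largest bag has 3 vertices, giving width 2; this decomposition certifies tw(G) ≤ 2. The edges 3–1–2–0–3 form a cycle, so G is not a tree and its treewidth is at least 2. Hence tw(G) = 2 exactly.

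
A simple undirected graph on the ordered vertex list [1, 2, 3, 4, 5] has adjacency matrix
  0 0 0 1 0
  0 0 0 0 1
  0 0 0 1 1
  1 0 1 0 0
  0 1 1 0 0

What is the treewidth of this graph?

A width-1 tree decomposition is:
Bags: B1 = {1, 4}  B2 = {3, 4}  B3 = {3, 5}  B4 = {2, 5}
Tree: B1–B2, B2–B3, B3–B4
Each bag holds 2 vertices, so the decomposition has width 1, which upper-bounds the treewidth. G has an edge, so its treewidth is at least 1. Combining the bounds, tw(G) = 1.

1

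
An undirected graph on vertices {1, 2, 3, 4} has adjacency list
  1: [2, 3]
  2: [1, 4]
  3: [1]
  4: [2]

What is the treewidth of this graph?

1

A width-1 tree decomposition is:
Bags: B1 = {2, 4}  B2 = {1, 2}  B3 = {1, 3}
Tree: B1–B2, B2–B3
Each bag holds 2 vertices, so the decomposition has width 1, which upper-bounds the treewidth. Any graph with an edge has treewidth ≥ 1, and G has the edge 4–2. Combining the bounds, tw(G) = 1.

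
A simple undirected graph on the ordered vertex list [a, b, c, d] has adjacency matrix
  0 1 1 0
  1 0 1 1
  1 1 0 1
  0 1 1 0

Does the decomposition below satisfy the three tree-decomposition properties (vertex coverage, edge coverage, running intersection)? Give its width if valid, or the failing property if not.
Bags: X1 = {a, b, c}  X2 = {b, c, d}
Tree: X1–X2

Yes; width 2.

Checking the three conditions: (i) the bags cover all of {a, b, c, d}; (ii) for each edge, some bag contains both endpoints; (iii) the bags containing any fixed vertex form a subtree. All hold, so the decomposition is valid with width 3 − 1 = 2.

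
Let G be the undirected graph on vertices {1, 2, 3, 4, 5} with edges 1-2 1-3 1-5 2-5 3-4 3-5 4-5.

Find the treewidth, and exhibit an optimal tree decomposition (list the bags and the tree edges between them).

Every bag has size at most 3, so the width is 3 − 1 = 2 and tw(G) ≤ 2. On the other hand G contains the 3-clique {1, 2, 5}. A clique must lie in a single bag of any decomposition, so no decomposition can have width below 2. The upper and lower bounds meet at 2, so that is the treewidth.

Treewidth 2.
One such decomposition:
Bags: B1 = {3, 4, 5}  B2 = {1, 3, 5}  B3 = {1, 2, 5}
Tree: B1–B2, B2–B3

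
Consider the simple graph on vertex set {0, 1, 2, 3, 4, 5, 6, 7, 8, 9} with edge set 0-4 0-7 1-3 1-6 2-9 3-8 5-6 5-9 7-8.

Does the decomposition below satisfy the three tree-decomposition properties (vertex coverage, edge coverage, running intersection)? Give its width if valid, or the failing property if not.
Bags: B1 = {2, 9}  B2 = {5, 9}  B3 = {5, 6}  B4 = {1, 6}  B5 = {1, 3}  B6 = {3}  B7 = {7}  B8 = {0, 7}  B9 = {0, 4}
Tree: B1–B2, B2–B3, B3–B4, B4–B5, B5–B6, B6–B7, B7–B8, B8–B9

A tree decomposition must satisfy three properties: every vertex lies in some bag; for every edge, both endpoints lie together in some bag; and for every vertex, the bags containing it form a connected subtree. Here vertex 8 appears in no bag, so the decomposition is invalid.

No — vertex 8 appears in no bag.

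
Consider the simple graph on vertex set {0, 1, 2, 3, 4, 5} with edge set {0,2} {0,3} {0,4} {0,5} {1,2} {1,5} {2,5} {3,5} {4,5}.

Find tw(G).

A width-2 tree decomposition is:
Bags: B1 = {0, 3, 5}  B2 = {0, 2, 5}  B3 = {1, 2, 5}  B4 = {0, 4, 5}
Tree: B1–B2, B2–B3, B2–B4
Each bag holds 3 vertices, so the decomposition has width 2, which upper-bounds the treewidth. For the lower bound, the 3 vertices {0, 2, 5} are pairwise adjacent, and any tree decomposition puts a clique entirely inside one bag — forcing width ≥ 2. The upper and lower bounds meet at 2, so that is the treewidth.

2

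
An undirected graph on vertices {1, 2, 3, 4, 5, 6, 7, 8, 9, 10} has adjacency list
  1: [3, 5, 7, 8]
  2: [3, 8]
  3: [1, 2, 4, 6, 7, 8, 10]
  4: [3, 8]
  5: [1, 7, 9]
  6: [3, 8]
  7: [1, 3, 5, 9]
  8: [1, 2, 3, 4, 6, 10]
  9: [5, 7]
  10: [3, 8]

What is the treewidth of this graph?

A width-2 tree decomposition is:
Bags: B1 = {3, 4, 8}  B2 = {3, 6, 8}  B3 = {1, 3, 8}  B4 = {1, 3, 7}  B5 = {3, 8, 10}  B6 = {2, 3, 8}  B7 = {1, 5, 7}  B8 = {5, 7, 9}
Tree: B1–B2, B2–B3, B3–B4, B3–B5, B5–B6, B4–B7, B7–B8
Each bag holds 3 vertices, so the decomposition has width 2, which upper-bounds the treewidth. For the lower bound, the 3 vertices {5, 7, 9} are pairwise adjacent, and any tree decomposition puts a clique entirely inside one bag — forcing width ≥ 2. Therefore the treewidth is 2.

2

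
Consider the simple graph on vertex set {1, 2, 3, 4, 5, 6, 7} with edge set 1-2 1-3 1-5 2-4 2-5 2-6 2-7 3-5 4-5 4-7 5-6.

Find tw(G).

2

A width-2 tree decomposition is:
Bags: B1 = {1, 2, 5}  B2 = {2, 5, 6}  B3 = {2, 4, 5}  B4 = {1, 3, 5}  B5 = {2, 4, 7}
Tree: B1–B2, B2–B3, B1–B4, B3–B5
Every bag has size at most 3, so the width is 3 − 1 = 2 and tw(G) ≤ 2. For the lower bound, the 3 vertices {1, 2, 5} are pairwise adjacent, and any tree decomposition puts a clique entirely inside one bag — forcing width ≥ 2. The upper and lower bounds meet at 2, so that is the treewidth.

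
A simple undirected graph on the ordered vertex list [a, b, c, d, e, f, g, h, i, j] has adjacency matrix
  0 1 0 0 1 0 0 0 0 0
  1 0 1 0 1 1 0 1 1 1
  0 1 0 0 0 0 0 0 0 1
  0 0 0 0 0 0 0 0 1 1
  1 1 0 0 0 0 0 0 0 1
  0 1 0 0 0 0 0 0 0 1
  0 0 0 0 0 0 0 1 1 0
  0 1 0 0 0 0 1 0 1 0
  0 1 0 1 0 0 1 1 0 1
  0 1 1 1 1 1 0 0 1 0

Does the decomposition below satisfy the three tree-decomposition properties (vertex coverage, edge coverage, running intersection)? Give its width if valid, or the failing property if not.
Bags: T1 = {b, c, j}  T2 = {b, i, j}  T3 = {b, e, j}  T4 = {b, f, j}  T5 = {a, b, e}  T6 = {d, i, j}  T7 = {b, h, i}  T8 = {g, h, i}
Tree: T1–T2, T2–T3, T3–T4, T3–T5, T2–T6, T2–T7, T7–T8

Yes; width 2.

Checking the three conditions: (i) the bags cover all of {a, b, c, d, e, f, g, h, i, j}; (ii) for each edge, some bag contains both endpoints; (iii) the bags containing any fixed vertex form a subtree. All hold, so the decomposition is valid with width 3 − 1 = 2.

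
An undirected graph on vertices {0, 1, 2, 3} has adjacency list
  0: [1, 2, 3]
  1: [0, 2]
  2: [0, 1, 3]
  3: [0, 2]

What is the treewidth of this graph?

2

A width-2 tree decomposition is:
Bags: B1 = {0, 2, 3}  B2 = {0, 1, 2}
Tree: B1–B2
Each bag holds 3 vertices, so the decomposition has width 2, which upper-bounds the treewidth. On the other hand G contains the 3-clique {0, 1, 2}. A clique must lie in a single bag of any decomposition, so no decomposition can have width below 2. Therefore the treewidth is 2.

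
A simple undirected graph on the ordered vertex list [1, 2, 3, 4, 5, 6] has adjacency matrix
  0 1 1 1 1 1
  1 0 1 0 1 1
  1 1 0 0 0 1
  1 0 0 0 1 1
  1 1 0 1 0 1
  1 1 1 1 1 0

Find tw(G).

3

A width-3 tree decomposition is:
Bags: B1 = {1, 4, 5, 6}  B2 = {1, 2, 5, 6}  B3 = {1, 2, 3, 6}
Tree: B1–B2, B2–B3
The largest bag has 4 vertices, giving width 3; this decomposition certifies tw(G) ≤ 3. On the other hand G contains the 4-clique {1, 2, 3, 6}. A clique must lie in a single bag of any decomposition, so no decomposition can have width below 3. Therefore the treewidth is 3.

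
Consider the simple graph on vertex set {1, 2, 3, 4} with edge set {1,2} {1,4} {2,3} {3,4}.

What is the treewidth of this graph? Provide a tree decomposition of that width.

Treewidth 2.
Bags: B1 = {1, 2, 3}  B2 = {1, 3, 4}
Tree: B1–B2

Every bag has size at most 3, so the width is 3 − 1 = 2 and tw(G) ≤ 2. Since 1–2–3–4–1 is a cycle in G, G is not acyclic. Forests are exactly the graphs of treewidth ≤ 1, so tw(G) ≥ 2. Combining the bounds, tw(G) = 2.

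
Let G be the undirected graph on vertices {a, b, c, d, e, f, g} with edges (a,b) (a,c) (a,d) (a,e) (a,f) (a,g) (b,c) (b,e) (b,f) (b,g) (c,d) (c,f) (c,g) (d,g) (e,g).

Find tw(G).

3

A width-3 tree decomposition is:
Bags: B1 = {a, b, c, f}  B2 = {a, b, c, g}  B3 = {a, b, e, g}  B4 = {a, c, d, g}
Tree: B1–B2, B2–B3, B2–B4
Each bag holds 4 vertices, so the decomposition has width 3, which upper-bounds the treewidth. For the lower bound, the 4 vertices {a, b, e, g} are pairwise adjacent, and any tree decomposition puts a clique entirely inside one bag — forcing width ≥ 3. Therefore the treewidth is 3.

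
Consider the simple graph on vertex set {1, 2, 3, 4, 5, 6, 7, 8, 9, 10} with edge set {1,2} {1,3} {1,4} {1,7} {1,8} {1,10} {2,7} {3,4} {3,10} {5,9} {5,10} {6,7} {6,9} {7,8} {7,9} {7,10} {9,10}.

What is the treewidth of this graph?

2

A width-2 tree decomposition is:
Bags: B1 = {6, 7, 9}  B2 = {7, 9, 10}  B3 = {1, 7, 10}  B4 = {5, 9, 10}  B5 = {1, 3, 10}  B6 = {1, 3, 4}  B7 = {1, 7, 8}  B8 = {1, 2, 7}
Tree: B1–B2, B2–B3, B2–B4, B3–B5, B5–B6, B3–B7, B7–B8
The largest bag has 3 vertices, giving width 2; this decomposition certifies tw(G) ≤ 2. On the other hand G contains the 3-clique {1, 3, 10}. A clique must lie in a single bag of any decomposition, so no decomposition can have width below 2. Hence tw(G) = 2 exactly.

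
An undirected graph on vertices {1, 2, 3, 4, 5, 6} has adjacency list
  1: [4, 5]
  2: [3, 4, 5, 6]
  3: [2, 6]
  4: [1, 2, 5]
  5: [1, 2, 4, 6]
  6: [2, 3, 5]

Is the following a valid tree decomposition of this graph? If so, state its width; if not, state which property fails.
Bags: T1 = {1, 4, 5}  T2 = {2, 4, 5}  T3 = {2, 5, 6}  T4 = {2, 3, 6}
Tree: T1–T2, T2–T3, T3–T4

Every vertex of G appears in some bag (union = {1, 2, 3, 4, 5, 6}); every edge is covered by a bag; and for each vertex v the set of bags containing v is connected in the bag tree. The decomposition is therefore valid. The largest bag has 3 vertices, so the width is 2.

Yes; width 2.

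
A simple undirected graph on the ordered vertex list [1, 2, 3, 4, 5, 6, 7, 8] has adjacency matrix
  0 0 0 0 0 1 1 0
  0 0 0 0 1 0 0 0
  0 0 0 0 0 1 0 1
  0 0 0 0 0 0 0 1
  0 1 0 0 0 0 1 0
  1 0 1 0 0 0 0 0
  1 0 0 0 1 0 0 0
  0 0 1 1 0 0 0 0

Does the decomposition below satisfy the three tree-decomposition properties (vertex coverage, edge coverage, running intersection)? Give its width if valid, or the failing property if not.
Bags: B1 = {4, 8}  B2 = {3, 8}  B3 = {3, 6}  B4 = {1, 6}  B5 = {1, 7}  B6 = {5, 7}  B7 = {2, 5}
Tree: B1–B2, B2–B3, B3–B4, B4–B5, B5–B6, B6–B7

Yes; width 1.

Vertex coverage: the bags together contain {1, 2, 3, 4, 5, 6, 7, 8}, the full vertex set. Edge coverage: each edge of G has both endpoints in at least one bag. Running intersection: for every vertex, the bags containing it form a connected subtree. All three properties hold, so this is a valid tree decomposition of width max|bag| − 1 = 1, and hence tw(G) ≤ 1.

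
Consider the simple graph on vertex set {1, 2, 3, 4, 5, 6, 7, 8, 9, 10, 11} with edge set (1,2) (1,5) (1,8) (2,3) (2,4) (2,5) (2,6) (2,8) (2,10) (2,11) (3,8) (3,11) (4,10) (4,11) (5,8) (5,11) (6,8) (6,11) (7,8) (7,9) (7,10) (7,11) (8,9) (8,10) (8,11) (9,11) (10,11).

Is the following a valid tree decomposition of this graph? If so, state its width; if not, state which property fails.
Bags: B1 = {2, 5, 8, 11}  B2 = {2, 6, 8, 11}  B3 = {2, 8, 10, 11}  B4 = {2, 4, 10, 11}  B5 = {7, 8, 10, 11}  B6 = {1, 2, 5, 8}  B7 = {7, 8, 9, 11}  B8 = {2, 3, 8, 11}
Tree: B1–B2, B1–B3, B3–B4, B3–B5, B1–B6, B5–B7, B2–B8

Vertex coverage: the bags together contain {1, 2, 3, 4, 5, 6, 7, 8, 9, 10, 11}, the full vertex set. Edge coverage: each edge of G has both endpoints in at least one bag. Running intersection: for every vertex, the bags containing it form a connected subtree. All three properties hold, so this is a valid tree decomposition of width max|bag| − 1 = 3, and hence tw(G) ≤ 3.

Yes; width 3.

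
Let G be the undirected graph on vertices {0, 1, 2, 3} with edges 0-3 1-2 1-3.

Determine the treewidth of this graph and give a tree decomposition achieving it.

Each bag holds 2 vertices, so the decomposition has width 1, which upper-bounds the treewidth. Any graph with an edge has treewidth ≥ 1, and G has the edge 3–0. Combining the bounds, tw(G) = 1.

Treewidth 1.
Bags: B1 = {0, 3}  B2 = {1, 3}  B3 = {1, 2}
Tree: B1–B2, B2–B3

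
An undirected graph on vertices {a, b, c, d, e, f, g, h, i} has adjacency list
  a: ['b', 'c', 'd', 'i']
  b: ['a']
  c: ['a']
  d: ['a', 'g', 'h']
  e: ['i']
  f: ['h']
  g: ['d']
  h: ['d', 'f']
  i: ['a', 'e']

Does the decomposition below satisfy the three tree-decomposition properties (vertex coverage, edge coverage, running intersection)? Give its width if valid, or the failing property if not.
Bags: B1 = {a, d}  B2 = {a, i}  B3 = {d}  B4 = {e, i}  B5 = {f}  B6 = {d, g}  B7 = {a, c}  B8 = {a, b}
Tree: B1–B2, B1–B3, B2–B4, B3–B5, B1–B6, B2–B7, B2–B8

A tree decomposition must satisfy three properties: every vertex lies in some bag; for every edge, both endpoints lie together in some bag; and for every vertex, the bags containing it form a connected subtree. Here vertex h appears in no bag, so the decomposition is invalid.

No — vertex h appears in no bag.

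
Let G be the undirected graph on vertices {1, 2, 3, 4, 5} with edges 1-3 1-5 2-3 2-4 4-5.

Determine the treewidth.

A width-2 tree decomposition is:
Bags: B1 = {1, 3, 5}  B2 = {2, 3, 5}  B3 = {2, 4, 5}
Tree: B1–B2, B2–B3
Each bag holds 3 vertices, so the decomposition has width 2, which upper-bounds the treewidth. The edges 5–1–3–2–4–5 form a cycle, so G is not a tree and its treewidth is at least 2. The upper and lower bounds meet at 2, so that is the treewidth.

2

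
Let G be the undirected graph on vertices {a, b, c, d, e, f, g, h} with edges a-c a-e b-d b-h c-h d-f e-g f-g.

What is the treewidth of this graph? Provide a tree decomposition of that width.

Treewidth 2.
One such decomposition:
Bags: B1 = {a, e, g}  B2 = {a, c, g}  B3 = {c, g, h}  B4 = {b, g, h}  B5 = {b, d, g}  B6 = {d, f, g}
Tree: B1–B2, B2–B3, B3–B4, B4–B5, B5–B6

Every bag has size at most 3, so the width is 3 − 1 = 2 and tw(G) ≤ 2. The edges g–e–a–c–h–b–d–f–g form a cycle, so G is not a tree and its treewidth is at least 2. Hence tw(G) = 2 exactly.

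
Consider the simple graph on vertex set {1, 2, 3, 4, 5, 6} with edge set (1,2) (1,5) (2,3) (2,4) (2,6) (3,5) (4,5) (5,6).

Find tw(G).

A width-2 tree decomposition is:
Bags: B1 = {2, 5, 6}  B2 = {2, 4, 5}  B3 = {2, 3, 5}  B4 = {1, 2, 5}
Tree: B1–B2, B2–B3, B3–B4
Every bag has size at most 3, so the width is 3 − 1 = 2 and tw(G) ≤ 2. Since 6–5–4–2–6 is a cycle in G, G is not acyclic. Forests are exactly the graphs of treewidth ≤ 1, so tw(G) ≥ 2. The upper and lower bounds meet at 2, so that is the treewidth.

2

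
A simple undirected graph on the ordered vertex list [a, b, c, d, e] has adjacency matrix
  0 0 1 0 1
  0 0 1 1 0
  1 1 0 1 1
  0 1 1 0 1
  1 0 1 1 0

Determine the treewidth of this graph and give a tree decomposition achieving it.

Treewidth 2.
One such decomposition:
Bags: B1 = {b, c, d}  B2 = {c, d, e}  B3 = {a, c, e}
Tree: B1–B2, B2–B3

Each bag holds 3 vertices, so the decomposition has width 2, which upper-bounds the treewidth. Conversely, {c, d, e} is a clique of size 3, and the vertices of any clique must share a bag in every tree decomposition; so some bag has ≥ 3 vertices and tw(G) ≥ 2. The upper and lower bounds meet at 2, so that is the treewidth.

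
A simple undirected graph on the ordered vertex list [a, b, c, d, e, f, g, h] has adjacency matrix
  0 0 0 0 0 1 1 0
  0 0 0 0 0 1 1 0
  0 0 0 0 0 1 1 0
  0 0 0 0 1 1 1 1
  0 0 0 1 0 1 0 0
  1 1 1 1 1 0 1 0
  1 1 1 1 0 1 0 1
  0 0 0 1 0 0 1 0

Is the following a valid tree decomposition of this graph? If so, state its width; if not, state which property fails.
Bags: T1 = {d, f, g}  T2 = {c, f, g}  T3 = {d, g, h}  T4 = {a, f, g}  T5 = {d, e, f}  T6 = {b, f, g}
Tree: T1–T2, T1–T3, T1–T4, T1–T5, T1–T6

Yes; width 2.

Vertex coverage: the bags together contain {a, b, c, d, e, f, g, h}, the full vertex set. Edge coverage: each edge of G has both endpoints in at least one bag. Running intersection: for every vertex, the bags containing it form a connected subtree. All three properties hold, so this is a valid tree decomposition of width max|bag| − 1 = 2, and hence tw(G) ≤ 2.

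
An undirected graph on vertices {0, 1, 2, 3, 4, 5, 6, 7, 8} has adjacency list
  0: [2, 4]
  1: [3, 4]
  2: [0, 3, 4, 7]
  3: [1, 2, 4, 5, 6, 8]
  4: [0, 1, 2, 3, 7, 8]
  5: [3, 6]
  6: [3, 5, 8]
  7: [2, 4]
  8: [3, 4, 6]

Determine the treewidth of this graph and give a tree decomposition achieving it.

Treewidth 2.
Bags: B1 = {2, 3, 4}  B2 = {1, 3, 4}  B3 = {2, 4, 7}  B4 = {3, 4, 8}  B5 = {3, 6, 8}  B6 = {0, 2, 4}  B7 = {3, 5, 6}
Tree: B1–B2, B1–B3, B1–B4, B4–B5, B1–B6, B5–B7

The largest bag has 3 vertices, giving width 2; this decomposition certifies tw(G) ≤ 2. On the other hand G contains the 3-clique {0, 2, 4}. A clique must lie in a single bag of any decomposition, so no decomposition can have width below 2. Hence tw(G) = 2 exactly.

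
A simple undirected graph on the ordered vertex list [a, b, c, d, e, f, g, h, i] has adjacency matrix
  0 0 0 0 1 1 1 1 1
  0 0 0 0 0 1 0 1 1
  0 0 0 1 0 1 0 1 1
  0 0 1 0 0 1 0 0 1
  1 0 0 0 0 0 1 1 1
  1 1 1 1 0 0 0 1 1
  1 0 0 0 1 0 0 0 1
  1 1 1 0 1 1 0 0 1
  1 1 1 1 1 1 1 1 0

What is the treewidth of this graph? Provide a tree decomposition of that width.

The largest bag has 4 vertices, giving width 3; this decomposition certifies tw(G) ≤ 3. Conversely, {a, e, g, i} is a clique of size 4, and the vertices of any clique must share a bag in every tree decomposition; so some bag has ≥ 4 vertices and tw(G) ≥ 3. The upper and lower bounds meet at 3, so that is the treewidth.

Treewidth 3.
Bags: B1 = {c, f, h, i}  B2 = {b, f, h, i}  B3 = {a, f, h, i}  B4 = {c, d, f, i}  B5 = {a, e, h, i}  B6 = {a, e, g, i}
Tree: B1–B2, B2–B3, B1–B4, B3–B5, B5–B6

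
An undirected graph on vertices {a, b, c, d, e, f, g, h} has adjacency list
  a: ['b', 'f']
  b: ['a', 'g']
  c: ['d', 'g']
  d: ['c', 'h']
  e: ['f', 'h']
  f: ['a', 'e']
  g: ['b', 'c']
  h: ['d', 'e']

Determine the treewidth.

A width-2 tree decomposition is:
Bags: B1 = {e, f, h}  B2 = {a, f, h}  B3 = {a, b, h}  B4 = {b, g, h}  B5 = {c, g, h}  B6 = {c, d, h}
Tree: B1–B2, B2–B3, B3–B4, B4–B5, B5–B6
The largest bag has 3 vertices, giving width 2; this decomposition certifies tw(G) ≤ 2. The edges h–e–f–a–b–g–c–d–h form a cycle, so G is not a tree and its treewidth is at least 2. Therefore the treewidth is 2.

2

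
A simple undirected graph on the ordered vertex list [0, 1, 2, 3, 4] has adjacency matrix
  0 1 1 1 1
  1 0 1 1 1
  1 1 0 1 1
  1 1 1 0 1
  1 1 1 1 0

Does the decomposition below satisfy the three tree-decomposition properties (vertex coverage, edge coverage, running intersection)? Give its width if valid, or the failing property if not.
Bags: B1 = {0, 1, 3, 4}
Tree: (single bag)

No — vertex 2 appears in no bag.

A tree decomposition must satisfy three properties: every vertex lies in some bag; for every edge, both endpoints lie together in some bag; and for every vertex, the bags containing it form a connected subtree. Here vertex 2 appears in no bag, so the decomposition is invalid.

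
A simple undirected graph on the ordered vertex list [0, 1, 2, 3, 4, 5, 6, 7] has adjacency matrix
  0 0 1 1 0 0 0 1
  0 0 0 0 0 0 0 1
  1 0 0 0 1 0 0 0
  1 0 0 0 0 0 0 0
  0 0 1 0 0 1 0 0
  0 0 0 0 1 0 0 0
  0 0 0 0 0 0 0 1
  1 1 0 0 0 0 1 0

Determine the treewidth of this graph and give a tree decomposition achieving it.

Each bag holds 2 vertices, so the decomposition has width 1, which upper-bounds the treewidth. G has an edge, so its treewidth is at least 1. The upper and lower bounds meet at 1, so that is the treewidth.

Treewidth 1.
Bags: B1 = {0, 2}  B2 = {0, 3}  B3 = {2, 4}  B4 = {0, 7}  B5 = {4, 5}  B6 = {1, 7}  B7 = {6, 7}
Tree: B1–B2, B1–B3, B2–B4, B3–B5, B4–B6, B6–B7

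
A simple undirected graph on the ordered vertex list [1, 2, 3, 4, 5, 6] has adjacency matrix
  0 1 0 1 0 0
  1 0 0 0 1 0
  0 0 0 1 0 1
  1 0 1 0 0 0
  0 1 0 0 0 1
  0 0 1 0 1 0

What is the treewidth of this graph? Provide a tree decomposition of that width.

Treewidth 2.
One optimal decomposition is:
Bags: B1 = {3, 5, 6}  B2 = {2, 3, 5}  B3 = {1, 2, 3}  B4 = {1, 3, 4}
Tree: B1–B2, B2–B3, B3–B4

Every bag has size at most 3, so the width is 3 − 1 = 2 and tw(G) ≤ 2. Since 3–6–5–2–1–4–3 is a cycle in G, G is not acyclic. Forests are exactly the graphs of treewidth ≤ 1, so tw(G) ≥ 2. Therefore the treewidth is 2.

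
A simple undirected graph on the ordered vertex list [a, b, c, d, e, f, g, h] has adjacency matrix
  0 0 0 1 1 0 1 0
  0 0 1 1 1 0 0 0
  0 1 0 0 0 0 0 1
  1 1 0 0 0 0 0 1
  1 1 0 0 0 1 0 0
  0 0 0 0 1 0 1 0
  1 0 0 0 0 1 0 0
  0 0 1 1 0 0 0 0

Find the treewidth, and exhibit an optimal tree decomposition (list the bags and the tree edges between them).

Each bag holds 3 vertices, so the decomposition has width 2, which upper-bounds the treewidth. For the lower bound, G contains the cycle h–c–b–d–h, so G is not a forest; only forests have treewidth ≤ 1, hence tw(G) ≥ 2. Combining the bounds, tw(G) = 2.

Treewidth 2.
One such decomposition:
Bags: B1 = {c, d, h}  B2 = {b, c, d}  B3 = {a, b, d}  B4 = {a, b, e}  B5 = {a, e, g}  B6 = {e, f, g}
Tree: B1–B2, B2–B3, B3–B4, B4–B5, B5–B6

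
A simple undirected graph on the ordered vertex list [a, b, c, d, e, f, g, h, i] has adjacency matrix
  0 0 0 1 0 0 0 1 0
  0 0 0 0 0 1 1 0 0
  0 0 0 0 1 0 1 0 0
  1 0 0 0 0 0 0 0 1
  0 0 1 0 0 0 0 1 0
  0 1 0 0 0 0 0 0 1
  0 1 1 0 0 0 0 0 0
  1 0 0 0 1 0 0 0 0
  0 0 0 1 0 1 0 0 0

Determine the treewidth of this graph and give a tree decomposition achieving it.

Treewidth 2.
Bags: B1 = {b, f, i}  B2 = {b, d, i}  B3 = {a, b, d}  B4 = {a, b, h}  B5 = {b, e, h}  B6 = {b, c, e}  B7 = {b, c, g}
Tree: B1–B2, B2–B3, B3–B4, B4–B5, B5–B6, B6–B7

Each bag holds 3 vertices, so the decomposition has width 2, which upper-bounds the treewidth. Since b–f–i–d–a–h–e–c–g–b is a cycle in G, G is not acyclic. Forests are exactly the graphs of treewidth ≤ 1, so tw(G) ≥ 2. Hence tw(G) = 2 exactly.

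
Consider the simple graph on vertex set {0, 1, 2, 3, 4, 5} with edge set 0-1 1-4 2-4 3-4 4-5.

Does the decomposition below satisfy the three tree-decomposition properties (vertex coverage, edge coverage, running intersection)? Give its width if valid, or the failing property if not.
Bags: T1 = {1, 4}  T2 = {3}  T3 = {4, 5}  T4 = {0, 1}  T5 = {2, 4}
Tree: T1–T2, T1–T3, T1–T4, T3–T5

No — edge (4,3) lies in no bag.

A tree decomposition must satisfy three properties: every vertex lies in some bag; for every edge, both endpoints lie together in some bag; and for every vertex, the bags containing it form a connected subtree. Here edge (4,3) lies in no bag, so the decomposition is invalid.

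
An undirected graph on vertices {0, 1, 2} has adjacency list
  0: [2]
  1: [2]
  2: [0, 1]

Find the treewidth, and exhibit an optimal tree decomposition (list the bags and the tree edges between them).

Every bag has size at most 2, so the width is 2 − 1 = 1 and tw(G) ≤ 1. G has an edge, so its treewidth is at least 1. Therefore the treewidth is 1.

Treewidth 1.
Bags: B1 = {0, 2}  B2 = {1, 2}
Tree: B1–B2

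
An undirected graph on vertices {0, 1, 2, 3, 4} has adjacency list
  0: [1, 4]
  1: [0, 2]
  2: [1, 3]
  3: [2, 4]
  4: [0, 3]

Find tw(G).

A width-2 tree decomposition is:
Bags: B1 = {0, 1, 4}  B2 = {1, 2, 4}  B3 = {2, 3, 4}
Tree: B1–B2, B2–B3
Each bag holds 3 vertices, so the decomposition has width 2, which upper-bounds the treewidth. The edges 4–0–1–2–3–4 form a cycle, so G is not a tree and its treewidth is at least 2. Therefore the treewidth is 2.

2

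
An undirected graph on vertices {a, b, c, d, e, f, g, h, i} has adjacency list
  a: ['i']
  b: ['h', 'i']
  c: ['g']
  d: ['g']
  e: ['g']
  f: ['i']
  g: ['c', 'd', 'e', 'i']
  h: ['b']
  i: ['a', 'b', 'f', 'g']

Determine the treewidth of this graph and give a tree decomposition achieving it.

The largest bag has 2 vertices, giving width 1; this decomposition certifies tw(G) ≤ 1. Since G has at least one edge (e.g. i–g), it is not an edgeless graph, so tw(G) ≥ 1. Hence tw(G) = 1 exactly.

Treewidth 1.
Bags: B1 = {g, i}  B2 = {b, i}  B3 = {d, g}  B4 = {c, g}  B5 = {f, i}  B6 = {e, g}  B7 = {b, h}  B8 = {a, i}
Tree: B1–B2, B1–B3, B3–B4, B1–B5, B1–B6, B2–B7, B1–B8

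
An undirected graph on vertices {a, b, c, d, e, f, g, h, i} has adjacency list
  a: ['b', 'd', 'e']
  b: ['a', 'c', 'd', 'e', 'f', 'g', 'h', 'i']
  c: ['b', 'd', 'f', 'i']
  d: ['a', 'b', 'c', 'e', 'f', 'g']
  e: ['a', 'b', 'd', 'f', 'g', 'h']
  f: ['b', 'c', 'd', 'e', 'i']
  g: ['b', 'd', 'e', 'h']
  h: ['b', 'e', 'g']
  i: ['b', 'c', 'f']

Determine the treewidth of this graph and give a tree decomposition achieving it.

Each bag holds 4 vertices, so the decomposition has width 3, which upper-bounds the treewidth. On the other hand G contains the 4-clique {b, d, e, g}. A clique must lie in a single bag of any decomposition, so no decomposition can have width below 3. The upper and lower bounds meet at 3, so that is the treewidth.

Treewidth 3.
One such decomposition:
Bags: B1 = {b, d, e, f}  B2 = {b, c, d, f}  B3 = {b, d, e, g}  B4 = {b, e, g, h}  B5 = {a, b, d, e}  B6 = {b, c, f, i}
Tree: B1–B2, B1–B3, B3–B4, B3–B5, B2–B6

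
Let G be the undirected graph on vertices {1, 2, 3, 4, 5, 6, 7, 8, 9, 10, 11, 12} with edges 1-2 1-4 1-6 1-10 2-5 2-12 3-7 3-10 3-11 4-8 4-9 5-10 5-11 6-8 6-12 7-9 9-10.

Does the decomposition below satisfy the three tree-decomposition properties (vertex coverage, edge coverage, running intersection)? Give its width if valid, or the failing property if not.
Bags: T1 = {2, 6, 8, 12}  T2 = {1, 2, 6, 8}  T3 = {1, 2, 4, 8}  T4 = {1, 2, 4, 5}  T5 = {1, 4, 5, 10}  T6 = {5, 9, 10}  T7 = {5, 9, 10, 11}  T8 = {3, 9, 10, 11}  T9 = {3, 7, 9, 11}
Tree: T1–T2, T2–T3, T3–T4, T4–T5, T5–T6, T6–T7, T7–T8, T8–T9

A tree decomposition must satisfy three properties: every vertex lies in some bag; for every edge, both endpoints lie together in some bag; and for every vertex, the bags containing it form a connected subtree. Here edge (4,9) lies in no bag, so the decomposition is invalid.

No — edge (4,9) lies in no bag.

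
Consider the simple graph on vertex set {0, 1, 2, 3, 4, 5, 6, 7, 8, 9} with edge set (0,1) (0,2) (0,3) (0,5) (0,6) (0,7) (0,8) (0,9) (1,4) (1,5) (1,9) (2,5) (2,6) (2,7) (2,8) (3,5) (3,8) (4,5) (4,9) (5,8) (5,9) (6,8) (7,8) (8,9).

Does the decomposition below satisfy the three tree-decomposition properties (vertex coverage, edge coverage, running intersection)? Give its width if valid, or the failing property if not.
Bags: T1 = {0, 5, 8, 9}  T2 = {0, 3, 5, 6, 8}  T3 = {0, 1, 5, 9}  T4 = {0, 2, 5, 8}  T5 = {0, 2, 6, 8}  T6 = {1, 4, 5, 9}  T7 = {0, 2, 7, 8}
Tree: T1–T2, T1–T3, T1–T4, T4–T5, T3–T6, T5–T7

No — bags containing vertex 6 are not connected in the tree.

A tree decomposition must satisfy three properties: every vertex lies in some bag; for every edge, both endpoints lie together in some bag; and for every vertex, the bags containing it form a connected subtree. Here bags containing vertex 6 are not connected in the tree, so the decomposition is invalid.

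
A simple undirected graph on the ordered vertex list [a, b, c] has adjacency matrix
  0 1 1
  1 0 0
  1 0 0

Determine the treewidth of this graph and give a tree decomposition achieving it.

Treewidth 1.
One optimal decomposition is:
Bags: B1 = {a, b}  B2 = {a, c}
Tree: B1–B2

The largest bag has 2 vertices, giving width 1; this decomposition certifies tw(G) ≤ 1. Since G has at least one edge (e.g. b–a), it is not an edgeless graph, so tw(G) ≥ 1. Combining the bounds, tw(G) = 1.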